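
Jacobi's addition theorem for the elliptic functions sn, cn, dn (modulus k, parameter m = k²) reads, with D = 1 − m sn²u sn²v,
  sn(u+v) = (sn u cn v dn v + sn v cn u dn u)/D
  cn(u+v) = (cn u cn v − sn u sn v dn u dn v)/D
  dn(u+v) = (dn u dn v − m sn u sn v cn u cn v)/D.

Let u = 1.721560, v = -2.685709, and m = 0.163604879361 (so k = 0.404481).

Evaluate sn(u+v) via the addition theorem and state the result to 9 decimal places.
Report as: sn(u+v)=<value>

sn(u+v)=-0.809863707

sn u = 0.9973348367802917, cn u = -0.07296042313767695, dn u = 0.9150224182784141
sn v = -0.5582967813659088, cn v = -0.8296413103965271, dn v = 0.9741689425797059
m = k² = 0.163604879361
D = 1 − m·sn²u·sn²v = 0.9492765857762826
sn(u+v) = (sn u·cn v·dn v + sn v·cn u·dn u)/D = -0.7687846551946942/0.9492765857762826 = -0.8098637074947036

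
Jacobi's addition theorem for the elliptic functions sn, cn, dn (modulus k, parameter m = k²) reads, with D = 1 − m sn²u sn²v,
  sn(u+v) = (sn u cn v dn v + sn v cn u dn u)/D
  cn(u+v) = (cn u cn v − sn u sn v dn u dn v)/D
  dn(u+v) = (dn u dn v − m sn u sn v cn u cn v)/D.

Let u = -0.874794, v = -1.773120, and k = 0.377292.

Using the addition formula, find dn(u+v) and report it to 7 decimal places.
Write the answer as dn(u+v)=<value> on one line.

sn u = -0.7586272353782938, cn u = 0.6515249172075361, dn u = 0.9581627363494128
sn v = -0.9914241572115594, cn v = -0.1306833596803707, dn v = 0.9274059560316266
m = k² = 0.142349253264
D = 1 − m·sn²u·sn²v = 0.9194749418254494
dn(u+v) = (dn u·dn v − m·sn u·sn v·cn u·cn v)/D = 0.897721621249879/0.9194749418254494 = 0.9763415841084443

dn(u+v)=0.9763416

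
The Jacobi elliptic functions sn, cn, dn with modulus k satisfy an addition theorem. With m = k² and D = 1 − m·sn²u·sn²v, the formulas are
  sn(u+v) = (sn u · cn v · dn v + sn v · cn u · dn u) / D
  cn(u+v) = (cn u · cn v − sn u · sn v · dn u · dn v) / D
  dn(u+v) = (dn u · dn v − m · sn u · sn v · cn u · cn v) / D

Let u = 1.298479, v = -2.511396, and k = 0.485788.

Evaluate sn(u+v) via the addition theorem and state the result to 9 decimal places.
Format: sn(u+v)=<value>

sn(u+v)=-0.917086929

sn u = 0.9448095400809316, cn u = 0.3276201046518034, dn u = 0.8884480783043552
sn v = -0.7342703628022462, cn v = -0.6788571530964801, dn v = 0.93421908667131
m = k² = 0.235989980944
D = 1 − m·sn²u·sn²v = 0.8864220296931554
sn(u+v) = (sn u·cn v·dn v + sn v·cn u·dn u)/D = -0.8129260570807604/0.8864220296931554 = -0.9170869290806812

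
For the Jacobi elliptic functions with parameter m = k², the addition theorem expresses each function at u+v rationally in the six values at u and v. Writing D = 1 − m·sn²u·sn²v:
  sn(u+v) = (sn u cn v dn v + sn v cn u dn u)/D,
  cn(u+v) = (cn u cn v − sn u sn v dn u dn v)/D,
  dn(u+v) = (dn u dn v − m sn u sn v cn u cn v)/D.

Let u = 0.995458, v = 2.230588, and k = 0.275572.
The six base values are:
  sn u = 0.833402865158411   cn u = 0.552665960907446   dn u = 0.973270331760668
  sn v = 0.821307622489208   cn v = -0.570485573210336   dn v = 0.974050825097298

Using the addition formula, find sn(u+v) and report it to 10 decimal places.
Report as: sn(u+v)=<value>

sn(u+v)=-0.0221179180

m = k² = 0.075939927184
D = 1 − m·sn²u·sn²v = 0.9644211536633163
sn(u+v) = (sn u·cn v·dn v + sn v·cn u·dn u)/D = -0.02133098800879075/0.9644211536633163 = -0.02211791801513874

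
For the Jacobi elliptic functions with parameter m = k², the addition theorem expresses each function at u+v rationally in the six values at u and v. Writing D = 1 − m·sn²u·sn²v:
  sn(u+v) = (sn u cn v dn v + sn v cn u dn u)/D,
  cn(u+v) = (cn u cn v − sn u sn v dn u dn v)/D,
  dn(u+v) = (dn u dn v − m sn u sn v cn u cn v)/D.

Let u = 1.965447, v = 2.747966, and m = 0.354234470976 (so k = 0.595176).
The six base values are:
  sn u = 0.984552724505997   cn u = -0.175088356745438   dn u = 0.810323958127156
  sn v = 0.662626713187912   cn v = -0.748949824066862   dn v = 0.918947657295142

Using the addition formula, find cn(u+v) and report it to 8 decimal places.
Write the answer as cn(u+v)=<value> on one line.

cn(u+v)=-0.41763274

m = k² = 0.354234470976
D = 1 − m·sn²u·sn²v = 0.8492328735635264
cn(u+v) = (cn u·cn v − sn u·sn v·dn u·dn v)/D = -0.3546674520634356/0.8492328735635264 = -0.4176327402108097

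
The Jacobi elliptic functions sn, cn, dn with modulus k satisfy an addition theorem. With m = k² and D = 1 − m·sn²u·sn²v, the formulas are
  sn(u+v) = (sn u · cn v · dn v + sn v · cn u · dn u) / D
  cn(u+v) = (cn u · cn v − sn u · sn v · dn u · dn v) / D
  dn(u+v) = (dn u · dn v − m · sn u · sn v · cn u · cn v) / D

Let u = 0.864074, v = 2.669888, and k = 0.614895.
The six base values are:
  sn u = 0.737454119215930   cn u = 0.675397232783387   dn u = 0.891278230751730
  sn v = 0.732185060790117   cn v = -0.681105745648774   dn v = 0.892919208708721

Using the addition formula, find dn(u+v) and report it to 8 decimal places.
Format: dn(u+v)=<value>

m = k² = 0.378095861025
D = 1 − m·sn²u·sn²v = 0.8897664835138712
dn(u+v) = (dn u·dn v − m·sn u·sn v·cn u·cn v)/D = 0.8897537282209553/0.8897664835138712 = 0.9999856644488726

dn(u+v)=0.99998566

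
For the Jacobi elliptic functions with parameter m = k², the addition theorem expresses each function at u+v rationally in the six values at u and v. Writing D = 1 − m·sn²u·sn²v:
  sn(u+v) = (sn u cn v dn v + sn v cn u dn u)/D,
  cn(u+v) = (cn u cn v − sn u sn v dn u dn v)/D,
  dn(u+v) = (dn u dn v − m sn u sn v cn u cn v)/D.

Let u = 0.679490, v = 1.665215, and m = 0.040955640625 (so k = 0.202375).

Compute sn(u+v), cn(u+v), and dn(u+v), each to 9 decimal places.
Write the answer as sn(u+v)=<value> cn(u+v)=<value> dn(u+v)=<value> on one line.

sn u = 0.6268774911556485, cn u = 0.7791178415890627, dn u = 0.9919200780289817
sn v = 0.9970871983701834, cn v = -0.07627003898188727, dn v = 0.9794297336736015
m = k² = 0.040955640625
D = 1 − m·sn²u·sn²v = 0.9839990651583568
sn(u+v) = (sn u·cn v·dn v + sn v·cn u·dn u)/D = 0.7237430854892417/0.9839990651583568 = 0.7355119645085926
cn(u+v) = (cn u·cn v − sn u·sn v·dn u·dn v)/D = -0.6666709131490832/0.9839990651583568 = -0.6775117342634818
dn(u+v) = (dn u·dn v − m·sn u·sn v·cn u·cn v)/D = 0.9730372190453127/0.9839990651583568 = 0.9888599019031792

sn(u+v)=0.735511965 cn(u+v)=-0.677511734 dn(u+v)=0.988859902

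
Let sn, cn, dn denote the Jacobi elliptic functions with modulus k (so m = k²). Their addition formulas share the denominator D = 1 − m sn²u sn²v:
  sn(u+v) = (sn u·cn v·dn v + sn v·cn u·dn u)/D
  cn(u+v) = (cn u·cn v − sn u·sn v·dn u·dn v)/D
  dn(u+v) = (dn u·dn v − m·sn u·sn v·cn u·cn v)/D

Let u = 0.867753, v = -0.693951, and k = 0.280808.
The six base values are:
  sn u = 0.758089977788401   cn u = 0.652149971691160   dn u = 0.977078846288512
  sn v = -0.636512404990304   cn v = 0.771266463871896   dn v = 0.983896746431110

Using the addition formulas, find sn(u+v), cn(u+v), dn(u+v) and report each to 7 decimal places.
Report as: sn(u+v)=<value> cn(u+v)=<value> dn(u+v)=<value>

sn(u+v)=0.1728608 cn(u+v)=0.9849463 dn(u+v)=0.9988212

m = k² = 0.078853132864
D = 1 − m·sn²u·sn²v = 0.9816399353097421
sn(u+v) = (sn u·cn v·dn v + sn v·cn u·dn u)/D = 0.1696870346440919/0.9816399353097421 = 0.1728607695555394
cn(u+v) = (cn u·cn v − sn u·sn v·dn u·dn v)/D = 0.9668625925479842/0.9816399353097421 = 0.9849462697775279
dn(u+v) = (dn u·dn v − m·sn u·sn v·cn u·cn v)/D = 0.9804827841187634/0.9816399353097421 = 0.9988212060763261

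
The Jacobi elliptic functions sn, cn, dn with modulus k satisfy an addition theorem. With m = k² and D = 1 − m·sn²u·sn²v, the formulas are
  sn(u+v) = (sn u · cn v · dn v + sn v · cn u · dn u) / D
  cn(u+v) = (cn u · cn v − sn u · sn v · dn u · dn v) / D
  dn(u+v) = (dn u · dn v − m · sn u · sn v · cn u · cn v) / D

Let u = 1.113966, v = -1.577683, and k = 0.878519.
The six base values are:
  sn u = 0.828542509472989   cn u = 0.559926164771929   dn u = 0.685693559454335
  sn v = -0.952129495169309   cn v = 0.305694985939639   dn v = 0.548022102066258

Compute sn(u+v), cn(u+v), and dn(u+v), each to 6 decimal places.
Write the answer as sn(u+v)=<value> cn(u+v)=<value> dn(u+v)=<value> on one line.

sn(u+v)=-0.436329 cn(u+v)=0.899787 dn(u+v)=0.923614

m = k² = 0.771795633361
D = 1 − m·sn²u·sn²v = 0.5196874373341955
sn(u+v) = (sn u·cn v·dn v + sn v·cn u·dn u)/D = -0.2267547249327995/0.5196874373341955 = -0.4363290482755702
cn(u+v) = (cn u·cn v − sn u·sn v·dn u·dn v)/D = 0.4676080915078713/0.5196874373341955 = 0.8997871757426503
dn(u+v) = (dn u·dn v − m·sn u·sn v·cn u·cn v)/D = 0.4799907000254677/0.5196874373341955 = 0.9236142064307781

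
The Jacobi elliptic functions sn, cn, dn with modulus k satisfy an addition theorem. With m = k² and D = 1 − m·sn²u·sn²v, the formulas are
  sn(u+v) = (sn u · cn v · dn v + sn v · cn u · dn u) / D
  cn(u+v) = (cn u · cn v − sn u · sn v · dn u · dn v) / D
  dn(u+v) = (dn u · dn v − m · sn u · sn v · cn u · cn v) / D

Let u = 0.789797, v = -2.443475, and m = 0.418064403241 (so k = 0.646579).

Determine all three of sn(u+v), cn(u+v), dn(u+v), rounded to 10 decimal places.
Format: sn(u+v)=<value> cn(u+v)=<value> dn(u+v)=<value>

sn u = 0.6887132679708702, cn u = 0.7250338161223133, dn u = 0.8953776847231912
sn v = -0.8715213135071658, cn v = -0.4903576247013443, dn v = 0.8261110297047814
m = k² = 0.418064403241
D = 1 − m·sn²u·sn²v = 0.8493822641686194
sn(u+v) = (sn u·cn v·dn v + sn v·cn u·dn u)/D = -0.8447641706956751/0.8493822641686194 = -0.9945629975244838
cn(u+v) = (cn u·cn v − sn u·sn v·dn u·dn v)/D = 0.08845183205032373/0.8493822641686194 = 0.1041366599959571
dn(u+v) = (dn u·dn v − m·sn u·sn v·cn u·cn v)/D = 0.6504678255796992/0.8493822641686194 = 0.7658128183502644

sn(u+v)=-0.9945629975 cn(u+v)=0.1041366600 dn(u+v)=0.7658128184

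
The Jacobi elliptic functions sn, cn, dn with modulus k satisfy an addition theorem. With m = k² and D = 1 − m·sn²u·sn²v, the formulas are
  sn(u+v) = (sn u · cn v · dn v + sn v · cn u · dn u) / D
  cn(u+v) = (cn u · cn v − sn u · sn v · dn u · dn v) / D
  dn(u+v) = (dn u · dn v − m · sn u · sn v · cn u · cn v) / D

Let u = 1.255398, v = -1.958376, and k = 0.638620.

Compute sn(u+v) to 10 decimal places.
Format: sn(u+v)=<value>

sn u = 0.9157342480103555, cn u = 0.4017845032114961, dn u = 0.8111730407566325
sn v = -0.9908686460694167, cn v = -0.1348307317956891, dn v = 0.7743246543184196
m = k² = 0.4078355044
D = 1 − m·sn²u·sn²v = 0.6642190006811364
sn(u+v) = (sn u·cn v·dn v + sn v·cn u·dn u)/D = -0.4185458786628362/0.6642190006811364 = -0.6301323482671079

sn(u+v)=-0.6301323483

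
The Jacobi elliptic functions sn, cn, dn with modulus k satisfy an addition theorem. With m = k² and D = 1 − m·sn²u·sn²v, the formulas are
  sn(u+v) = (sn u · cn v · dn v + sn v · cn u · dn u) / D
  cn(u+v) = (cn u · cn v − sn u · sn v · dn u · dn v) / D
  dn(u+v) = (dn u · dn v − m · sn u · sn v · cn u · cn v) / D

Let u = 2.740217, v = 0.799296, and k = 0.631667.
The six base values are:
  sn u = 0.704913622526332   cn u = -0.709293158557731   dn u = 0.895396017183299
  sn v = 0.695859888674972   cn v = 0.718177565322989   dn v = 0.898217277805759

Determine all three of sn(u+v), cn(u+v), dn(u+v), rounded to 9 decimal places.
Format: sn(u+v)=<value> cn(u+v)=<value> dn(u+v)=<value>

sn(u+v)=0.014143782 cn(u+v)=-0.999899972 dn(u+v)=0.999960090

m = k² = 0.399003198889
D = 1 − m·sn²u·sn²v = 0.903995455612614
sn(u+v) = (sn u·cn v·dn v + sn v·cn u·dn u)/D = 0.01278591465031154/0.903995455612614 = 0.0141437819968319
cn(u+v) = (cn u·cn v − sn u·sn v·dn u·dn v)/D = -0.9039050304953571/0.903995455612614 = -0.9998999717125839
dn(u+v) = (dn u·dn v − m·sn u·sn v·cn u·cn v)/D = 0.9039593767861141/0.903995455612614 = 0.9999600895930661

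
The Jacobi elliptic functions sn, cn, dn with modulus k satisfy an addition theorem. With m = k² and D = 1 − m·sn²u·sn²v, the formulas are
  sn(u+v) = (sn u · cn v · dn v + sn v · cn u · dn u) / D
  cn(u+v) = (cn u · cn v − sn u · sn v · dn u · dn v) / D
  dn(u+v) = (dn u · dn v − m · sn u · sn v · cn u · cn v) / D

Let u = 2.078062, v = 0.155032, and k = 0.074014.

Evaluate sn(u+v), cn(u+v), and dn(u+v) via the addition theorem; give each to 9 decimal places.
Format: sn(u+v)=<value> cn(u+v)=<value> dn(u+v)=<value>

sn(u+v)=0.790868598 cn(u+v)=-0.611985998 dn(u+v)=0.998285336

sn u = 0.8757380435238052, cn u = -0.4827865772006279, dn u = 0.9978971753860709
sn v = 0.1544083704755718, cn v = 0.9880071128929582, dn v = 0.9999346939199045
m = k² = 0.005478072196
D = 1 − m·sn²u·sn²v = 0.9998998345689677
sn(u+v) = (sn u·cn v·dn v + sn v·cn u·dn u)/D = 0.7907893799967725/0.9998998345689677 = 0.7908685976907501
cn(u+v) = (cn u·cn v − sn u·sn v·dn u·dn v)/D = -0.6119246977001084/0.9998998345689677 = -0.6119859975413379
dn(u+v) = (dn u·dn v − m·sn u·sn v·cn u·cn v)/D = 0.9981853427779117/0.9998998345689677 = 0.9982853364589314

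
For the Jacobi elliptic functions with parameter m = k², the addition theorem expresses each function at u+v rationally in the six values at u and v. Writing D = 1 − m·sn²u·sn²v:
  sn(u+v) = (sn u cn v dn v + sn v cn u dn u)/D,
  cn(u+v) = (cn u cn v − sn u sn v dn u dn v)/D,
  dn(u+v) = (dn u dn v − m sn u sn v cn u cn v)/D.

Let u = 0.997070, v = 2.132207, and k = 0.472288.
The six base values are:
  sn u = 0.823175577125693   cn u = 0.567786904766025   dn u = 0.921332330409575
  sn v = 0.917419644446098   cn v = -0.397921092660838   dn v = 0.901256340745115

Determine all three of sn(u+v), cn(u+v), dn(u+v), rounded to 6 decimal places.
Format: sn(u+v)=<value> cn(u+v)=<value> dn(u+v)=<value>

sn(u+v)=0.211629 cn(u+v)=-0.977350 dn(u+v)=0.994993

m = k² = 0.223055954944
D = 1 − m·sn²u·sn²v = 0.8727860181544828
sn(u+v) = (sn u·cn v·dn v + sn v·cn u·dn u)/D = 0.1847064026447033/0.8727860181544828 = 0.2116285077930869
cn(u+v) = (cn u·cn v − sn u·sn v·dn u·dn v)/D = -0.8530175720980254/0.8727860181544828 = -0.9773501801755967
dn(u+v) = (dn u·dn v − m·sn u·sn v·cn u·cn v)/D = 0.868415542811698/0.8727860181544828 = 0.994992500736863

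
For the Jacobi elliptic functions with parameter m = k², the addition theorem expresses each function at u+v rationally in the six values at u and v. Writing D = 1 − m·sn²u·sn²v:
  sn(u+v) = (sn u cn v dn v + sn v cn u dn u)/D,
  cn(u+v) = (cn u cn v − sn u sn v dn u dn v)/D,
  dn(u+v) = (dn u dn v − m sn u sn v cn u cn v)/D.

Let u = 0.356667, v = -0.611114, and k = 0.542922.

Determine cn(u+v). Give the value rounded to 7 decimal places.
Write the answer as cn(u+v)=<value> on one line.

sn u = 0.3471193019152666, cn u = 0.937820979845225, dn u = 0.9820811149139318
sn v = -0.5652614945828838, cn v = 0.8249117787629926, dn v = 0.9517440555193475
m = k² = 0.294764298084
D = 1 − m·sn²u·sn²v = 0.9886516894228205
cn(u+v) = (cn u·cn v − sn u·sn v·dn u·dn v)/D = 0.9570180387088764/0.9886516894228205 = 0.9680032401174452

cn(u+v)=0.9680032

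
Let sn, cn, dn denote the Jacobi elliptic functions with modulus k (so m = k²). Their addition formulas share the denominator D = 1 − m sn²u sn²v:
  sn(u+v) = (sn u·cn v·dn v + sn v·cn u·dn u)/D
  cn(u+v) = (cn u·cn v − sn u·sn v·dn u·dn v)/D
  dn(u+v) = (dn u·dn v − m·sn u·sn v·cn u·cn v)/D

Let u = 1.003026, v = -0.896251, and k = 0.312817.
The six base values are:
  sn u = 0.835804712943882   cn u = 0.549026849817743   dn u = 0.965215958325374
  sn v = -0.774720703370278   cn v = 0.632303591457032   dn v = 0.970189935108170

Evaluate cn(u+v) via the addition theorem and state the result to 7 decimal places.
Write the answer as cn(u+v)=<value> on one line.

cn(u+v)=0.9943071

m = k² = 0.097854475489
D = 1 − m·sn²u·sn²v = 0.9589719714581248
cn(u+v) = (cn u·cn v − sn u·sn v·dn u·dn v)/D = 0.9535126151722081/0.9589719714581248 = 0.9943070741915264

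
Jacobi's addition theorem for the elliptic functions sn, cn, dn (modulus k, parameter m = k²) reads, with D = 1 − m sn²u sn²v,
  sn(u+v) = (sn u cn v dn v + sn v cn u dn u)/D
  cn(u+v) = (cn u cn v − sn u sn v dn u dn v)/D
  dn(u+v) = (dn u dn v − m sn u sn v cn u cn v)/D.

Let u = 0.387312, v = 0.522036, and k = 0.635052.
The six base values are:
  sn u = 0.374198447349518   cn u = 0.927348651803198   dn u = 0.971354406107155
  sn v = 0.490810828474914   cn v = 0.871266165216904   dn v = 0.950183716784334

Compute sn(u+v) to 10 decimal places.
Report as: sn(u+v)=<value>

m = k² = 0.403291042704
D = 1 − m·sn²u·sn²v = 0.9863964953301734
sn(u+v) = (sn u·cn v·dn v + sn v·cn u·dn u)/D = 0.7518996594222905/0.9863964953301734 = 0.7622691919344356

sn(u+v)=0.7622691919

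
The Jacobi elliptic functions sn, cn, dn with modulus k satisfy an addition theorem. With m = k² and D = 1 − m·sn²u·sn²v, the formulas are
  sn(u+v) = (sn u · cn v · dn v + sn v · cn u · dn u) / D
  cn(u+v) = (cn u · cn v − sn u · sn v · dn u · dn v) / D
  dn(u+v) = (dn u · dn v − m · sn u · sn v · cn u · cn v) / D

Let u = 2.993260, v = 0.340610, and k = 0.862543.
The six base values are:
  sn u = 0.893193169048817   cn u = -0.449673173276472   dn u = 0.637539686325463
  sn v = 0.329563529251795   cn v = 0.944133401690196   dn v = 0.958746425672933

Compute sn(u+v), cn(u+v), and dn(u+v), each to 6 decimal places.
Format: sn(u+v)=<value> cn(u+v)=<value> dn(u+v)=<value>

sn(u+v)=0.763226 cn(u+v)=-0.646132 dn(u+v)=0.752742

m = k² = 0.743980426849
D = 1 − m·sn²u·sn²v = 0.9355340204561952
sn(u+v) = (sn u·cn v·dn v + sn v·cn u·dn u)/D = 0.7140238801983976/0.9355340204561952 = 0.7632259913436579
cn(u+v) = (cn u·cn v − sn u·sn v·dn u·dn v)/D = -0.6044781236218207/0.9355340204561952 = -0.6461316322062329
dn(u+v) = (dn u·dn v − m·sn u·sn v·cn u·cn v)/D = 0.7042160796951979/0.9355340204561952 = 0.7527423528134235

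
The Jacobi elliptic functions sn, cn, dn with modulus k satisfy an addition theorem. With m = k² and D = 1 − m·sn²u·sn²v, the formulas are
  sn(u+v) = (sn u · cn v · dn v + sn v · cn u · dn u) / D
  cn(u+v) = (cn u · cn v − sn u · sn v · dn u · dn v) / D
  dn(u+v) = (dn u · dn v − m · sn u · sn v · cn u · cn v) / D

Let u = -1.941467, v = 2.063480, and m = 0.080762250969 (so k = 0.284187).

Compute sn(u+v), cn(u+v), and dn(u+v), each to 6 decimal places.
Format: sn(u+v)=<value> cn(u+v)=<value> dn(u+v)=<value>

sn(u+v)=0.121686 cn(u+v)=0.992569 dn(u+v)=0.999402

sn u = -0.9479690344028817, cn u = -0.3183625446142622, dn u = 0.9630282361082822
sn v = 0.904024998260052, cn v = -0.4274795931046451, dn v = 0.9664347603754578
m = k² = 0.080762250969
D = 1 − m·sn²u·sn²v = 0.940685947524415
sn(u+v) = (sn u·cn v·dn v + sn v·cn u·dn u)/D = 0.1144685855392694/0.940685947524415 = 0.1216862926894083
cn(u+v) = (cn u·cn v − sn u·sn v·dn u·dn v)/D = 0.9336953436718775/0.940685947524415 = 0.992568610309387
dn(u+v) = (dn u·dn v − m·sn u·sn v·cn u·cn v)/D = 0.9401233001505308/0.940685947524415 = 0.9994018754342351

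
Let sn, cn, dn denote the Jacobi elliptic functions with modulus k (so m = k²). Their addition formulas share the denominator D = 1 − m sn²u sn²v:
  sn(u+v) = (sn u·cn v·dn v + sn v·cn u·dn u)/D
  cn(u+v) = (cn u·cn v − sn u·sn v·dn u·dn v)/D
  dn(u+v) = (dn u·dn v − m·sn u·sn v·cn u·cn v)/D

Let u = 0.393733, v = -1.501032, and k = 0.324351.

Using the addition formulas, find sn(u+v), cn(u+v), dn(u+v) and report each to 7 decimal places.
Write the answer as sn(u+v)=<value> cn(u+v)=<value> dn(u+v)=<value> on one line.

sn(u+v)=-0.8860291 cn(u+v)=0.4636296 dn(u+v)=0.9578153

sn u = 0.3826807570419077, cn u = 0.9238806406618944, dn u = 0.9922668537820886
sn v = -0.9942174271285388, cn v = 0.1073857886030955, dn v = 0.9465778391764329
m = k² = 0.105203571201
D = 1 − m·sn²u·sn²v = 0.9847711722625434
sn(u+v) = (sn u·cn v·dn v + sn v·cn u·dn u)/D = -0.872535923833811/0.9847711722625434 = -0.8860291084974916
cn(u+v) = (cn u·cn v − sn u·sn v·dn u·dn v)/D = 0.4565690783866356/0.9847711722625434 = 0.4636296139108678
dn(u+v) = (dn u·dn v − m·sn u·sn v·cn u·cn v)/D = 0.9432289173783631/0.9847711722625434 = 0.9578153219201821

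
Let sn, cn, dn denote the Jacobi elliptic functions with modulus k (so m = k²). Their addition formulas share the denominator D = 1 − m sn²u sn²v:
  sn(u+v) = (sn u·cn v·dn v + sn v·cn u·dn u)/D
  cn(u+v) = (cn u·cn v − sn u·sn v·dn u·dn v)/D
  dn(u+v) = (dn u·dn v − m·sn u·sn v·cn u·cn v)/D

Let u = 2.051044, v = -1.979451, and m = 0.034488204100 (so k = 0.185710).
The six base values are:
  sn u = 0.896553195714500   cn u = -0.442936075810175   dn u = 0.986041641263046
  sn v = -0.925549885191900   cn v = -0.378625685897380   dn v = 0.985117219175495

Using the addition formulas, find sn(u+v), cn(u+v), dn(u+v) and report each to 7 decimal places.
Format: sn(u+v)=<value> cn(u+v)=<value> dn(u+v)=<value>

m = k² = 0.0344882041
D = 1 − m·sn²u·sn²v = 0.976252255465473
sn(u+v) = (sn u·cn v·dn v + sn v·cn u·dn u)/D = 0.06983108462875151/0.976252255465473 = 0.07152975497655197
cn(u+v) = (cn u·cn v − sn u·sn v·dn u·dn v)/D = 0.9737515524614045/0.976252255465473 = 0.9974384663491751
dn(u+v) = (dn u·dn v − m·sn u·sn v·cn u·cn v)/D = 0.9761661173691667/0.976252255465473 = 0.9999117665584647

sn(u+v)=0.0715298 cn(u+v)=0.9974385 dn(u+v)=0.9999118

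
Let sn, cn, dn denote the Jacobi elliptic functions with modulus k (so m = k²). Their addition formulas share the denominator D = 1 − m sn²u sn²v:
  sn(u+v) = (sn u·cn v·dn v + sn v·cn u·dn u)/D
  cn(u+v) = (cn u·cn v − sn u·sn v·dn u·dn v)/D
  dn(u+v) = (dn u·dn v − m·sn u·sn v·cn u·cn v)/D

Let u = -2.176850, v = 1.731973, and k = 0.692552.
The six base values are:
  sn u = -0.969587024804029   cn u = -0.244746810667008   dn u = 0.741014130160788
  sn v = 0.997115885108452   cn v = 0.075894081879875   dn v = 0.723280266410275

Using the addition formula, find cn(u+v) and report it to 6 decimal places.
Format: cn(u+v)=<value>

m = k² = 0.479628272704
D = 1 − m·sn²u·sn²v = 0.5516990740868702
cn(u+v) = (cn u·cn v − sn u·sn v·dn u·dn v)/D = 0.4995871362512095/0.5516990740868702 = 0.9055428216516181

cn(u+v)=0.905543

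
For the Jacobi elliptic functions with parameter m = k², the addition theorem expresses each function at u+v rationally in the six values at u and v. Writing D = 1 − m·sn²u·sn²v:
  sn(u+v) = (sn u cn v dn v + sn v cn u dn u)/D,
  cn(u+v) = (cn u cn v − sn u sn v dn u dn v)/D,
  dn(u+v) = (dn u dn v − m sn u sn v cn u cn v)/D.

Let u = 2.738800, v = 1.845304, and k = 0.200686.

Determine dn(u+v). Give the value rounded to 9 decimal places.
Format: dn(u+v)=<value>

sn u = 0.4210742478096794, cn u = -0.907026172627622, dn u = 0.9964231649196285
sn v = 0.9681208726816198, cn v = -0.2504834842423326, dn v = 0.9809444705809962
m = k² = 0.040274870596
D = 1 − m·sn²u·sn²v = 0.9933071562840117
dn(u+v) = (dn u·dn v − m·sn u·sn v·cn u·cn v)/D = 0.9737056866123397/0.9933071562840117 = 0.9802664568077798

dn(u+v)=0.980266457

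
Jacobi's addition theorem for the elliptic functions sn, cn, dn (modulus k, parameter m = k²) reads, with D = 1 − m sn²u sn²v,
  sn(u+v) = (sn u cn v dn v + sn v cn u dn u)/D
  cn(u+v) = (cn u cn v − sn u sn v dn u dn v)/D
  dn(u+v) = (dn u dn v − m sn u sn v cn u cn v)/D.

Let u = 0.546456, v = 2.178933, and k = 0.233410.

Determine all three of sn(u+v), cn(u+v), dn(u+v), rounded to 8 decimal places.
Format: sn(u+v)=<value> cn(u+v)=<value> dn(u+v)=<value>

sn u = 0.5184704214736232, cn u = 0.8550955631138332, dn u = 0.99265053463832
sn v = 0.8410692870399646, cn v = -0.5409274021512365, dn v = 0.9805410855024013
m = k² = 0.0544802281
D = 1 − m·sn²u·sn²v = 0.989640222307865
sn(u+v) = (sn u·cn v·dn v + sn v·cn u·dn u)/D = 0.4389114086291656/0.989640222307865 = 0.4435060325313107
cn(u+v) = (cn u·cn v − sn u·sn v·dn u·dn v)/D = -0.886986214653149/0.989640222307865 = -0.8962713869740214
dn(u+v) = (dn u·dn v − m·sn u·sn v·cn u·cn v)/D = 0.9843233832384963/0.989640222307865 = 0.9946275030566465

sn(u+v)=0.44350603 cn(u+v)=-0.89627139 dn(u+v)=0.99462750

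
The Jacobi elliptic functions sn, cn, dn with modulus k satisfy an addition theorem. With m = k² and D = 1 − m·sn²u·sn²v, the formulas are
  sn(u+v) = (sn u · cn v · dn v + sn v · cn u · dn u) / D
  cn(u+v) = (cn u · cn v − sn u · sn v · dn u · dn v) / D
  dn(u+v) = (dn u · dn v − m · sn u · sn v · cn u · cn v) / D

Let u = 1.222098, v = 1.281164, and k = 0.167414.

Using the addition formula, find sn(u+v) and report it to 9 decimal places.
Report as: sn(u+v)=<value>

sn(u+v)=0.612692866

sn u = 0.9376423610586008, cn u = 0.3476014999226162, dn u = 0.987602662745529
sn v = 0.9563084515002843, cn v = 0.2923596168918143, dn v = 0.9871008938924214
m = k² = 0.028027447396
D = 1 − m·sn²u·sn²v = 0.977465186220018
sn(u+v) = (sn u·cn v·dn v + sn v·cn u·dn u)/D = 0.5988859460177317/0.977465186220018 = 0.612692865649466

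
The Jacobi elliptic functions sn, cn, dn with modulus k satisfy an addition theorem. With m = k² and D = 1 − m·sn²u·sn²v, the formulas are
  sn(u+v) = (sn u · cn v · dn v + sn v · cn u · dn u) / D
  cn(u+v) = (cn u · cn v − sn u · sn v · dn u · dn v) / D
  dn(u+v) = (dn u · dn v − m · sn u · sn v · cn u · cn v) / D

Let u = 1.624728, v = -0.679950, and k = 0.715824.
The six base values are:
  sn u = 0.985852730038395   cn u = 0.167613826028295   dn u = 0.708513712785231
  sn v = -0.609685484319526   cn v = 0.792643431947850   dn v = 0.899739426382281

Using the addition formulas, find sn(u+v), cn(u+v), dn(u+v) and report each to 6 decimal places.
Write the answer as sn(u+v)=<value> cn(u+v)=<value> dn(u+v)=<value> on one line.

m = k² = 0.512403998976
D = 1 − m·sn²u·sn²v = 0.8148821456520609
sn(u+v) = (sn u·cn v·dn v + sn v·cn u·dn u)/D = 0.6306788696223315/0.8148821456520609 = 0.773951022227476
cn(u+v) = (cn u·cn v − sn u·sn v·dn u·dn v)/D = 0.5160204208308085/0.8148821456520609 = 0.6332454620390461
dn(u+v) = (dn u·dn v − m·sn u·sn v·cn u·cn v)/D = 0.6783960716415734/0.8148821456520609 = 0.8325082041142617

sn(u+v)=0.773951 cn(u+v)=0.633245 dn(u+v)=0.832508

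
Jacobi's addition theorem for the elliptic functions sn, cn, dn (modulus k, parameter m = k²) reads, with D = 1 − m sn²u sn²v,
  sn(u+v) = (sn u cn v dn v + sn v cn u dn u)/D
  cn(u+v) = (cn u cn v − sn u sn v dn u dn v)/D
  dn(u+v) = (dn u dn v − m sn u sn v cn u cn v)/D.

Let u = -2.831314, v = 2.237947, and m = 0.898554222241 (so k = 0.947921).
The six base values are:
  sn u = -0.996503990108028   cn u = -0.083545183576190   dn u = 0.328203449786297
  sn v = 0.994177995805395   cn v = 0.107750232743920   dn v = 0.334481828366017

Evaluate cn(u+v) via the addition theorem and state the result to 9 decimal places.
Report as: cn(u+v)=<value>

m = k² = 0.898554222241
D = 1 − m·sn²u·sn²v = 0.1180770047462488
cn(u+v) = (cn u·cn v − sn u·sn v·dn u·dn v)/D = 0.09975539759649591/0.1180770047462488 = 0.844833401820053

cn(u+v)=0.844833402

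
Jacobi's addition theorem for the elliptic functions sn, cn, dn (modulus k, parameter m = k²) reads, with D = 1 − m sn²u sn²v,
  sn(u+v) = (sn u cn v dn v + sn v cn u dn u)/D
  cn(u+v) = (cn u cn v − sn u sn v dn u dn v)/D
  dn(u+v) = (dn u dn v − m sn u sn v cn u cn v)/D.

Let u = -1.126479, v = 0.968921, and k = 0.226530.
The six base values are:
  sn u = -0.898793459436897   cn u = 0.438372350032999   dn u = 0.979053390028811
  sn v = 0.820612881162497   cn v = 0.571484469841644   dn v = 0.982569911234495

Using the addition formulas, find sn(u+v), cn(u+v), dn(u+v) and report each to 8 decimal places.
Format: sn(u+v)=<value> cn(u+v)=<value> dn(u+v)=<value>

sn(u+v)=-0.15687405 cn(u+v)=0.98761862 dn(u+v)=0.99936837

m = k² = 0.0513158409
D = 1 − m·sn²u·sn²v = 0.9720843389610381
sn(u+v) = (sn u·cn v·dn v + sn v·cn u·dn u)/D = -0.1524948100602931/0.9720843389610381 = -0.1568740529482033
cn(u+v) = (cn u·cn v − sn u·sn v·dn u·dn v)/D = 0.960048589894279/0.9720843389610381 = 0.9876186164262014
dn(u+v) = (dn u·dn v − m·sn u·sn v·cn u·cn v)/D = 0.9714703439922766/0.9720843389610381 = 0.9993683727387094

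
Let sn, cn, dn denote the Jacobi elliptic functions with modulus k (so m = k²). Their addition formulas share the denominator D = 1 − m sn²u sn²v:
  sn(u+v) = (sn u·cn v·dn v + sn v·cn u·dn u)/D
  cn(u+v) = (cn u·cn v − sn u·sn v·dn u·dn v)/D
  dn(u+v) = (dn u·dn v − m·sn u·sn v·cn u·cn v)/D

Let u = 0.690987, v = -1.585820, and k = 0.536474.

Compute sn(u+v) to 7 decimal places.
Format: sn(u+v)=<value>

sn u = 0.626198248120623, cn u = 0.7796638724800981, dn u = 0.9418837164034562
sn v = -0.9947831877550289, cn v = 0.10201180990426, dn v = 0.8456894567354614
m = k² = 0.287804352676
D = 1 − m·sn²u·sn²v = 0.8883193512283676
sn(u+v) = (sn u·cn v·dn v + sn v·cn u·dn u)/D = -0.6764994072686222/0.8883193512283676 = -0.7615497808678367

sn(u+v)=-0.7615498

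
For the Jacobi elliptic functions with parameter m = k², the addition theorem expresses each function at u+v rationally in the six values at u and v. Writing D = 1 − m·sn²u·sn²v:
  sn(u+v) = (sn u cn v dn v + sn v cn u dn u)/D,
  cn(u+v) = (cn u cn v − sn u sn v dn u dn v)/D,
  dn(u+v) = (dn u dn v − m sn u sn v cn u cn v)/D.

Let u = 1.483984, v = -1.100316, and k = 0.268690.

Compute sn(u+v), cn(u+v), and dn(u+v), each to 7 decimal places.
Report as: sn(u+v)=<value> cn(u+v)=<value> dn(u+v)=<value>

sn u = 0.9937217953674328, cn u = 0.1118793699111949, dn u = 0.9636956675626324
sn v = -0.8855872537503816, cn v = 0.4644730519576537, dn v = 0.9712777873901135
m = k² = 0.0721943161
D = 1 − m·sn²u·sn²v = 0.9440892456817573
sn(u+v) = (sn u·cn v·dn v + sn v·cn u·dn u)/D = 0.3528181079143236/0.9440892456817573 = 0.3737126649075874
cn(u+v) = (cn u·cn v − sn u·sn v·dn u·dn v)/D = 0.8756848100428066/0.9440892456817573 = 0.9275445240459723
dn(u+v) = (dn u·dn v − m·sn u·sn v·cn u·cn v)/D = 0.9393176836301306/0.9440892456817573 = 0.994945857000859

sn(u+v)=0.3737127 cn(u+v)=0.9275445 dn(u+v)=0.9949459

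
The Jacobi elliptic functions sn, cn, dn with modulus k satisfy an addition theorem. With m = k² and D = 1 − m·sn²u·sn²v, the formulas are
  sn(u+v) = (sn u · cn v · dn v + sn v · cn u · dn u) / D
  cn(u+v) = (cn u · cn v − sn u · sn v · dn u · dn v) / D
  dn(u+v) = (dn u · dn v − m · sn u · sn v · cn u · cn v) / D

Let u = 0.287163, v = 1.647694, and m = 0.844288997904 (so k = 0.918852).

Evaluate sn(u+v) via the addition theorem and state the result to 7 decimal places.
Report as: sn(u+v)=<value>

sn(u+v)=0.9843675

sn u = 0.280097794760422, cn u = 0.9599714711231519, dn u = 0.9663133533937878
sn v = 0.9532765695077064, cn v = 0.3020989606529936, dn v = 0.4824562251324233
m = k² = 0.844288997904
D = 1 − m·sn²u·sn²v = 0.9398066732515987
sn(u+v) = (sn u·cn v·dn v + sn v·cn u·dn u)/D = 0.9251151639864183/0.9398066732515987 = 0.9843675197428106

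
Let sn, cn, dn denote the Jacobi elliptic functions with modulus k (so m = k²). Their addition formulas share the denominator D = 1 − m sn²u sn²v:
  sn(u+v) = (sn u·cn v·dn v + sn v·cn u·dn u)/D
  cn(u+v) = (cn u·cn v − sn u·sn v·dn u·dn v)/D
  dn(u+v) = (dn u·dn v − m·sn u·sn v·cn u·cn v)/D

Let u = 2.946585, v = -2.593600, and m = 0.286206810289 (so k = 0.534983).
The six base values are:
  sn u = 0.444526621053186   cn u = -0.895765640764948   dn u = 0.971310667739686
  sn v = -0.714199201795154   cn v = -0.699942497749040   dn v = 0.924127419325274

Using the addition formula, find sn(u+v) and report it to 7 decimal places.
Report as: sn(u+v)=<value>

m = k² = 0.286206810289
D = 1 − m·sn²u·sn²v = 0.9711520980491497
sn(u+v) = (sn u·cn v·dn v + sn v·cn u·dn u)/D = 0.3338651133254606/0.9711520980491497 = 0.3437825176881447

sn(u+v)=0.3437825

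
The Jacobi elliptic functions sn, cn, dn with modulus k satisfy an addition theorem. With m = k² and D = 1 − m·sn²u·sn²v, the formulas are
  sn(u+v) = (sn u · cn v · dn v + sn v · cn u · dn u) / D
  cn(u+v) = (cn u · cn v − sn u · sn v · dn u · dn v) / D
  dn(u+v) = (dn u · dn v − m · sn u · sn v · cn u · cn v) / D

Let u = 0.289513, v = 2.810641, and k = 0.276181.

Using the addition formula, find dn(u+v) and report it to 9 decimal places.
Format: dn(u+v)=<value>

sn u = 0.2851948652955165, cn u = 0.9584695554941076, dn u = 0.9968931794709633
sn v = 0.3827975553860857, cn v = -0.9238322529498722, dn v = 0.9943957879637172
m = k² = 0.076275944761
D = 1 − m·sn²u·sn²v = 0.999090904912264
dn(u+v) = (dn u·dn v − m·sn u·sn v·cn u·cn v)/D = 0.998679814397808/0.999090904912264 = 0.9995885354251202

dn(u+v)=0.999588535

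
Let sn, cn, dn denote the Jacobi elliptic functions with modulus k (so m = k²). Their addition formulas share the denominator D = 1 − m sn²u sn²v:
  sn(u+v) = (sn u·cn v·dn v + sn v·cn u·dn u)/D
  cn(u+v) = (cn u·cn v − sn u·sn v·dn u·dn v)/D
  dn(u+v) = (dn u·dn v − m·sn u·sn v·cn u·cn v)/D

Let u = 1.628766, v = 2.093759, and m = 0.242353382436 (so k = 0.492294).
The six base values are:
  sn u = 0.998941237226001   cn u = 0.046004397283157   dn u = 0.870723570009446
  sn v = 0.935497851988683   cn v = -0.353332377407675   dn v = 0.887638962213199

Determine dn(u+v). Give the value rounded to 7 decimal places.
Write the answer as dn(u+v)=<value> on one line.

dn(u+v)=0.9850546

m = k² = 0.242353382436
D = 1 − m·sn²u·sn²v = 0.7883518104528705
dn(u+v) = (dn u·dn v − m·sn u·sn v·cn u·cn v)/D = 0.7765695795737192/0.7883518104528705 = 0.9850546028778916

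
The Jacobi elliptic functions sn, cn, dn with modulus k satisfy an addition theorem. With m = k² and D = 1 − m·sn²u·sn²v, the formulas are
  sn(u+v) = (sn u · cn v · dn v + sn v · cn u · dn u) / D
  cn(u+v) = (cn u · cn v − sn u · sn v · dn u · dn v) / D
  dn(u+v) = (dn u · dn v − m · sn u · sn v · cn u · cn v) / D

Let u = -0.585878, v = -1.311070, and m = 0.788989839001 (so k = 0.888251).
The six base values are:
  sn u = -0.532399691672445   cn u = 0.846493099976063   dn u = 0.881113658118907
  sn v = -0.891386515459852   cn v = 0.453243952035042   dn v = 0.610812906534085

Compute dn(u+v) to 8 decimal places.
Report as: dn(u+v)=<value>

dn(u+v)=0.47979529

m = k² = 0.788989839001
D = 1 − m·sn²u·sn²v = 0.8223033989802603
dn(u+v) = (dn u·dn v − m·sn u·sn v·cn u·cn v)/D = 0.3945373002285859/0.8223033989802603 = 0.4797952929756246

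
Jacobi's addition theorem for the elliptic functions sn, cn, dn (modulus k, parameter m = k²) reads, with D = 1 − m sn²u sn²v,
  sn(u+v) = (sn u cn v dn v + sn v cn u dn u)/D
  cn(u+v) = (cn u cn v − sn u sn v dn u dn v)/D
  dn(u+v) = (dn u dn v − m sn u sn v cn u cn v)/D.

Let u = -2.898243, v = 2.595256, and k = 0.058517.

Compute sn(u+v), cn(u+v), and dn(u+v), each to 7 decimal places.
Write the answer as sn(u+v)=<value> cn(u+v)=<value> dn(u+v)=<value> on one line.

sn u = -0.2435611006318573, cn u = -0.9698855552378323, dn u = 0.9998984284633827
sn v = 0.5217852417682498, cn v = -0.8530768789932412, dn v = 0.9995337498874655
m = k² = 0.003424239289
D = 1 − m·sn²u·sn²v = 0.9999446951085273
sn(u+v) = (sn u·cn v·dn v + sn v·cn u·dn u)/D = -0.2983410985921711/0.9999446951085273 = -0.2983575992268164
cn(u+v) = (cn u·cn v − sn u·sn v·dn u·dn v)/D = 0.9544013737241277/0.9999446951085273 = 0.954454159707846
dn(u+v) = (dn u·dn v − m·sn u·sn v·cn u·cn v)/D = 0.9997922837277518/0.9999446951085273 = 0.9998475801896634

sn(u+v)=-0.2983576 cn(u+v)=0.9544542 dn(u+v)=0.9998476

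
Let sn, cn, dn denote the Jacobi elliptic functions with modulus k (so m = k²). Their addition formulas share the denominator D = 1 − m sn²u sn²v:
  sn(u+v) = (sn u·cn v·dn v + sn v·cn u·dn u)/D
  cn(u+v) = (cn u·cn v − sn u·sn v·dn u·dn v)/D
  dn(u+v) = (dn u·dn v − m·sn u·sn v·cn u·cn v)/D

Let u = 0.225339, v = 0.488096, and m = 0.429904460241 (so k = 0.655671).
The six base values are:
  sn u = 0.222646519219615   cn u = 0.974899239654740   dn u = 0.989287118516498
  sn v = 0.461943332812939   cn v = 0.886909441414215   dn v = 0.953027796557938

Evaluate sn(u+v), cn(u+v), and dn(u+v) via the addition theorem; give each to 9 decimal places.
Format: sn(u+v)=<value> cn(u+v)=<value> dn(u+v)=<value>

sn(u+v)=0.636610546 cn(u+v)=0.771185460 dn(u+v)=0.908719613

m = k² = 0.429904460241
D = 1 − m·sn²u·sn²v = 0.9954524113126451
sn(u+v) = (sn u·cn v·dn v + sn v·cn u·dn u)/D = 0.6337155027933962/0.9954524113126451 = 0.6366105457093147
cn(u+v) = (cn u·cn v − sn u·sn v·dn u·dn v)/D = 0.767678425323698/0.9954524113126451 = 0.7711854595956076
dn(u+v) = (dn u·dn v − m·sn u·sn v·cn u·cn v)/D = 0.9045871301114769/0.9954524113126451 = 0.908719613144189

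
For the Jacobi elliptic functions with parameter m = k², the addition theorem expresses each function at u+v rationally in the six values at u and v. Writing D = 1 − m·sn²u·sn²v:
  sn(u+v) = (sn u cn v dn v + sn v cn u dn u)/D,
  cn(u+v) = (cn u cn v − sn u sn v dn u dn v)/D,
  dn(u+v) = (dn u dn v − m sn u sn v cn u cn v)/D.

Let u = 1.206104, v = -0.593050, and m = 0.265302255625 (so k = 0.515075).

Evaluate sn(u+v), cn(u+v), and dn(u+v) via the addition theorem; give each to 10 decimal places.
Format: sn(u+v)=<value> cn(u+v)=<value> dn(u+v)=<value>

sn u = 0.9120342716419854, cn u = 0.4101139931171249, dn u = 0.8827909469124134
sn v = -0.5517685849715372, cn v = 0.833997259371101, dn v = 0.9587643648446615
m = k² = 0.265302255625
D = 1 − m·sn²u·sn²v = 0.9328142454162861
sn(u+v) = (sn u·cn v·dn v + sn v·cn u·dn u)/D = 0.5295038400841974/0.9328142454162861 = 0.5676412454956627
cn(u+v) = (cn u·cn v − sn u·sn v·dn u·dn v)/D = 0.7679636057702499/0.9328142454162861 = 0.8232760268659186
dn(u+v) = (dn u·dn v − m·sn u·sn v·cn u·cn v)/D = 0.8920529568480234/0.9328142454162861 = 0.9563028879880879

sn(u+v)=0.5676412455 cn(u+v)=0.8232760269 dn(u+v)=0.9563028880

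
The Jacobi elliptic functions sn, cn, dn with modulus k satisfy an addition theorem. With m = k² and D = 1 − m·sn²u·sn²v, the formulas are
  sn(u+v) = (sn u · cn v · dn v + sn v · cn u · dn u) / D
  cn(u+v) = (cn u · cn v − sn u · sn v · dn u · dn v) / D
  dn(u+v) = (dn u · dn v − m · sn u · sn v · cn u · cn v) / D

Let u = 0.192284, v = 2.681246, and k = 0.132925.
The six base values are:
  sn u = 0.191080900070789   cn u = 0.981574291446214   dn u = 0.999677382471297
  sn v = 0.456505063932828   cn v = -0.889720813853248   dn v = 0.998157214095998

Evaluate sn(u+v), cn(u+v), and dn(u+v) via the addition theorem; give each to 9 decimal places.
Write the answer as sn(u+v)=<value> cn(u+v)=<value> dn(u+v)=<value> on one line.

m = k² = 0.017669055625
D = 1 − m·sn²u·sn²v = 0.999865556721809
sn(u+v) = (sn u·cn v·dn v + sn v·cn u·dn u)/D = 0.2782537074386424/0.999865556721809 = 0.2782911218093499
cn(u+v) = (cn u·cn v − sn u·sn v·dn u·dn v)/D = -0.9603676409663455/0.999865556721809 = -0.96049677330124
dn(u+v) = (dn u·dn v − m·sn u·sn v·cn u·cn v)/D = 0.9991812161293806/0.999865556721809 = 0.9993155673902078

sn(u+v)=0.278291122 cn(u+v)=-0.960496773 dn(u+v)=0.999315567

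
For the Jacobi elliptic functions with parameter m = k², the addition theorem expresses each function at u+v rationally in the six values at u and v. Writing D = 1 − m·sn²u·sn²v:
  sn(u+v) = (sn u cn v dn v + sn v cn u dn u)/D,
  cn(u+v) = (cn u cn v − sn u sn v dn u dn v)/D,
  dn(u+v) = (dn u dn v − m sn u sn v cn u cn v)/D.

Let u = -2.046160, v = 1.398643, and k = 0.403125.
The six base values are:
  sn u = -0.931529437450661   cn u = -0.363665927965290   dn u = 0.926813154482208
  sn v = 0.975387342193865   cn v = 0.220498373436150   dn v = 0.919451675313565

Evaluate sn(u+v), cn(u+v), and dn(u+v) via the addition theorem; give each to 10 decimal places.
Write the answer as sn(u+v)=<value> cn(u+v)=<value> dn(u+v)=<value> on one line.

sn(u+v)=-0.5978141528 cn(u+v)=0.8016347290 dn(u+v)=0.9705266476

m = k² = 0.162509765625
D = 1 − m·sn²u·sn²v = 0.8658388222762668
sn(u+v) = (sn u·cn v·dn v + sn v·cn u·dn u)/D = -0.5176107019724434/0.8658388222762668 = -0.5978141527676697
cn(u+v) = (cn u·cn v − sn u·sn v·dn u·dn v)/D = 0.6940864696594705/0.8658388222762668 = 0.8016347290073411
dn(u+v) = (dn u·dn v − m·sn u·sn v·cn u·cn v)/D = 0.8403196495631263/0.8658388222762668 = 0.9705266476201064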